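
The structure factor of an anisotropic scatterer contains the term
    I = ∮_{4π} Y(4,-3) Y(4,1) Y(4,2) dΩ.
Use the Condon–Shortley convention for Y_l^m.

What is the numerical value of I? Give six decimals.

Checks pass: Σm=0; 12 even; l₃=4∈[0,8].
(2·4+1)(2·4+1)(2·4+1) = 729
Δ: 4! 4! 4! / 13! → 1/450450
sum: t=0:+1/13824 t=1:−1/216 t=2:+1/64 t=3:−1/216 t=4:+1/13824 = 5/768
3j²(4 4 4; 0 0 0) = Δ·Π!·Σ² = 18/1001  (sign +1)
sum: t=3:−1/576 t=4:+1/864 = -1/1728
3j²(4 4 4; -3 1 2) = Δ·Π!·Σ² = 5/1287  (sign -1)
combine: 4πI² = 729·18/1001·5/1287 = 7290/143143
take √, sign -1: I = -0.06366105

-0.063661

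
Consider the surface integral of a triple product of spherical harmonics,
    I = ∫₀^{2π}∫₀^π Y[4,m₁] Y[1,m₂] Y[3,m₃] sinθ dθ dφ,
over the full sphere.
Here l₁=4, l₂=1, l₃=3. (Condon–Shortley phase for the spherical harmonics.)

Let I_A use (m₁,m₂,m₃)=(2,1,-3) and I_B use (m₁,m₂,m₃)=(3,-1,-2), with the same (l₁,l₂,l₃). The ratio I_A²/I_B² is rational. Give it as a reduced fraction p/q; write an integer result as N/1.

1/21

Shared (l₁,l₂,l₃)=(4,1,3): N and (l;000)² cancel in I_A²/I_B².
A: Δ = 2!·6!·0!/9! = 1/252; Racah Σ t=2..2: t=2:+1/1440 = 1/1440; ⇒ 3j(4 1 3; 2 1 -3)² = 1/252, sgn +1
B: Δ = 2!·6!·0!/9! = 1/252; Racah Σ t=0..0: t=0:+1/240 = 1/240; ⇒ 3j(4 1 3; 3 -1 -2)² = 1/12, sgn -1
I_A²/I_B² = (1/252)/(1/12) = 1/21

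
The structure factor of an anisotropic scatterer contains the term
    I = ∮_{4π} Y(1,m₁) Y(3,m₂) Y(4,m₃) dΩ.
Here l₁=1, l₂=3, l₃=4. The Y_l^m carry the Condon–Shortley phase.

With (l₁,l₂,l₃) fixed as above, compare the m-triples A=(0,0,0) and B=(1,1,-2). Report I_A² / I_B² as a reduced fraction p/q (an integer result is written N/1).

16/15

Shared (l₁,l₂,l₃)=(1,3,4): N and (l;000)² cancel in I_A²/I_B².
A: Δ = 0!·2!·6!/9! = 1/252; Racah Σ t=0..0: t=0:+1/36 = 1/36; ⇒ 3j(1 3 4; 0 0 0)² = 4/63, sgn +1
B: Δ = 0!·2!·6!/9! = 1/252; Racah Σ t=0..0: t=0:+1/96 = 1/96; ⇒ 3j(1 3 4; 1 1 -2)² = 5/84, sgn +1
I_A²/I_B² = (4/63)/(5/84) = 16/15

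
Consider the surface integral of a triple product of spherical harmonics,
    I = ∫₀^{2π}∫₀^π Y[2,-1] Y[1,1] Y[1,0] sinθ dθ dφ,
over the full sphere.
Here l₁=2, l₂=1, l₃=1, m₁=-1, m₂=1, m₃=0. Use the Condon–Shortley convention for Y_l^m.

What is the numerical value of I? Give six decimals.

Rules hold: Σm=0, L=4 even, 1≤1≤3.
N = 5·3·3 = 45
Δ = 2!·2!·0!/5! = 1/30
Racah Σ t=1..1: t=1:−1/1 = -1/1
⇒ 3j(2 1 1; 0 0 0)² = 2/15, sgn +1
Racah Σ t=2..2: t=2:+1/2 = 1/2
⇒ 3j(2 1 1; -1 1 0)² = 1/10, sgn -1
4πI² = N·(3j₀)²·(3jₘ)² = 3/5
I = -1·√(0.6/4π) = -0.21850969

-0.218510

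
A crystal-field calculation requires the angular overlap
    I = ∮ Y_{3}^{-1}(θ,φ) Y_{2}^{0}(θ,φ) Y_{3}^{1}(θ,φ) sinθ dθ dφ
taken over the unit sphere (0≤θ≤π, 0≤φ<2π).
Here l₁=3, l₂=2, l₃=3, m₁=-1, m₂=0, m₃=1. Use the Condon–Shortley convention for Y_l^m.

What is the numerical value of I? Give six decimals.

Checks pass: Σm=0; 8 even; l₃=3∈[1,5].
(2·3+1)(2·2+1)(2·3+1) = 245
Δ: 2! 4! 2! / 9! → 1/3780
sum: t=0:+1/24 t=1:−1/4 t=2:+1/24 = -1/6
3j²(3 2 3; 0 0 0) = Δ·Π!·Σ² = 4/105  (sign +1)
sum: t=0:+1/96 t=1:−1/6 t=2:+1/16 = -3/32
3j²(3 2 3; -1 0 1) = Δ·Π!·Σ² = 3/140  (sign -1)
combine: 4πI² = 245·4/105·3/140 = 1/5
take √, sign -1: I = -0.12615663

-0.126157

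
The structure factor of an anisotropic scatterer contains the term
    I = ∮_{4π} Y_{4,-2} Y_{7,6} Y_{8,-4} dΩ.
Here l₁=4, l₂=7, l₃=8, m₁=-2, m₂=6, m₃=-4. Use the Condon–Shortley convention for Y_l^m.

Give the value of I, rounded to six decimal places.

Σlᵢ=19 odd — θ-integrand is odd under cosθ→−cosθ; I=0

0.000000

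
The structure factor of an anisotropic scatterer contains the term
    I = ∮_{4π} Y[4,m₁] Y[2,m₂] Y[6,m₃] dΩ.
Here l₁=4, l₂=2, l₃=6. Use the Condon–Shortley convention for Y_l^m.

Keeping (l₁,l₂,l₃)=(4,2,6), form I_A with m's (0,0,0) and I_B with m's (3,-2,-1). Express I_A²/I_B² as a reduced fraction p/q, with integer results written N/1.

Shared (l₁,l₂,l₃)=(4,2,6): N and (l;000)² cancel in I_A²/I_B².
A: Δ = 0!·8!·4!/13! = 1/6435; Racah Σ t=0..0: t=0:+1/2304 = 1/2304; ⇒ 3j(4 2 6; 0 0 0)² = 5/143, sgn +1
B: Δ = 0!·8!·4!/13! = 1/6435; Racah Σ t=0..0: t=0:+1/120960 = 1/120960; ⇒ 3j(4 2 6; 3 -2 -1)² = 1/1287, sgn -1
I_A²/I_B² = (5/143)/(1/1287) = 45/1

45/1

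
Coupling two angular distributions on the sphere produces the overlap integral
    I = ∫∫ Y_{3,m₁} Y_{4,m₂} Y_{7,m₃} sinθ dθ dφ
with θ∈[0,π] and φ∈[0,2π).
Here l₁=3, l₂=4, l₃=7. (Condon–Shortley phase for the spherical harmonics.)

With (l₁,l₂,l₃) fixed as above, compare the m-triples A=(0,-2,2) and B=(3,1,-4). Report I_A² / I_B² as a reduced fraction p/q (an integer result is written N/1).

20/11

l's match ⇒ only the (l;m) 3-j factors differ between A and B.
A: triangle coeff Δ(3,4,7) = 1/45045; Σ_t [0,0]: t=0:+1/51840 = 1/51840; (3j)²=8/429 [(3 4 7; 0 -2 2)], sign=-1
B: triangle coeff Δ(3,4,7) = 1/45045; Σ_t [0,0]: t=0:+1/518400 = 1/518400; (3j)²=2/195 [(3 4 7; 3 1 -4)], sign=-1
I_A²/I_B² = (8/429)/(2/195) = 20/11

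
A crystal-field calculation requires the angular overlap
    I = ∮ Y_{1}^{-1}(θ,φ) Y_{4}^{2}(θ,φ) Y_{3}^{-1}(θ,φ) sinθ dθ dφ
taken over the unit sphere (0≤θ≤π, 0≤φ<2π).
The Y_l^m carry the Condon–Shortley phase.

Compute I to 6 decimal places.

0.238414

m-sum 0 ✓  L=8 even ✓  3≤3≤5 ✓
Π(2lᵢ+1) = 3×9×7 = 189
triangle coeff Δ(1,4,3) = 1/252
Σ_t [1,1]: t=1:−1/36 = -1/36
(3j)²=4/63 [(1 4 3; 0 0 0)], sign=+1
Σ_t [2,2]: t=2:+1/96 = 1/96
(3j)²=5/84 [(1 4 3; -1 2 -1)], sign=+1
⇒ 4πI² = 5/7
I = (+1)√(5/7/(4π)) = 0.23841361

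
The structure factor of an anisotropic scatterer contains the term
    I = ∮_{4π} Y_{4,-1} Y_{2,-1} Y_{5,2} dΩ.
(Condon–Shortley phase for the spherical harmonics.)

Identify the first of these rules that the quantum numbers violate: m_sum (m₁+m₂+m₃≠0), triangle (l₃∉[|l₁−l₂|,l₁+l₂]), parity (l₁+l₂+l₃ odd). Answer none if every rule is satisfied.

parity

azimuthal sum: -1 − 1 + 2 = 0  ✓
2 ≤ 5 ≤ 6 (triangle on l)  ✓
L = 4 + 2 + 5 = 11 (odd)  ✗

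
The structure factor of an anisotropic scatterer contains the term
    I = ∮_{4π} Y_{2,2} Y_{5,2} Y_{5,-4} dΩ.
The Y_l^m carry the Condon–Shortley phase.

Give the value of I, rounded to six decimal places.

Checks pass: Σm=0; 12 even; l₃=5∈[3,7].
(2·2+1)(2·5+1)(2·5+1) = 605
Δ: 2! 2! 8! / 13! → 1/38610
sum: t=0:+1/2880 t=1:−1/576 t=2:+1/2880 = -1/960
3j²(2 5 5; 0 0 0) = Δ·Π!·Σ² = 10/429  (sign +1)
sum: t=0:+1/20160 = 1/20160
3j²(2 5 5; 2 2 -4) = Δ·Π!·Σ² = 12/715  (sign -1)
combine: 4πI² = 605·10/429·12/715 = 40/169
take √, sign -1: I = -0.13724032

-0.137240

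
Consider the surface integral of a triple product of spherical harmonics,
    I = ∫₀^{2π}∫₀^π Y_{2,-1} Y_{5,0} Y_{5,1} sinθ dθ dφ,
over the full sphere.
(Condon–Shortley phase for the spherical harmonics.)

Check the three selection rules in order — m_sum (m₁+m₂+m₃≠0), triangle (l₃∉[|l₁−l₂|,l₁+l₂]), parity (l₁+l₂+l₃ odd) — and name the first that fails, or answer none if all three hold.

m₁+m₂+m₃ = -1 + 0 + 1 = 0  ✓
triangle: |2−5|=3 ≤ l₃=5 ≤ 2+5=7  ✓
parity: l₁+l₂+l₃ = 12 is even  ✓

none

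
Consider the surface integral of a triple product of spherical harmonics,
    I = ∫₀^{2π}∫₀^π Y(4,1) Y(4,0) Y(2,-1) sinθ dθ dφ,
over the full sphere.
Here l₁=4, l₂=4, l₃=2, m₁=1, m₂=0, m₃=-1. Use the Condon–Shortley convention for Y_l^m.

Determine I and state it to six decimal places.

m-sum 0 ✓  L=10 even ✓  0≤2≤8 ✓
Π(2lᵢ+1) = 9×9×5 = 405
triangle coeff Δ(4,4,2) = 1/13860
Σ_t [2,4]: t=2:+1/192 t=3:−1/36 t=4:+1/192 = -5/288
(3j)²=20/693 [(4 4 2; 0 0 0)], sign=-1
Σ_t [2,3]: t=2:+1/96 t=3:−1/72 = -1/288
(3j)²=1/462 [(4 4 2; 1 0 -1)], sign=+1
⇒ 4πI² = 150/5929
I = (-1)√(150/5929/(4π)) = -0.04486937

-0.044869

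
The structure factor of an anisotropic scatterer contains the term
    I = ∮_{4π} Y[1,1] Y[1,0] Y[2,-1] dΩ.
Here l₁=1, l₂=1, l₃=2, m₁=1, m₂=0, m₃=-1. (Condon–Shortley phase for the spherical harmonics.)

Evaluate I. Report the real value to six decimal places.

-0.218510

m-sum 0 ✓  L=4 even ✓  0≤2≤2 ✓
Π(2lᵢ+1) = 3×3×5 = 45
triangle coeff Δ(1,1,2) = 1/30
Σ_t [0,0]: t=0:+1/1 = 1/1
(3j)²=2/15 [(1 1 2; 0 0 0)], sign=+1
Σ_t [0,0]: t=0:+1/2 = 1/2
(3j)²=1/10 [(1 1 2; 1 0 -1)], sign=-1
⇒ 4πI² = 3/5
I = (-1)√(3/5/(4π)) = -0.21850969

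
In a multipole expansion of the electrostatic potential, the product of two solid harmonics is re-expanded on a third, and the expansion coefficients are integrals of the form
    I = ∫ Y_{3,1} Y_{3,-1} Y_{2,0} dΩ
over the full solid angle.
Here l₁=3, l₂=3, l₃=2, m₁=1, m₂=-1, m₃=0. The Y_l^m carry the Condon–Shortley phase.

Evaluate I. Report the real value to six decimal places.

m-sum 0 ✓  L=8 even ✓  0≤2≤6 ✓
Π(2lᵢ+1) = 7×7×5 = 245
triangle coeff Δ(3,3,2) = 1/3780
Σ_t [1,3]: t=1:−1/24 t=2:+1/4 t=3:−1/24 = 1/6
(3j)²=4/105 [(3 3 2; 0 0 0)], sign=+1
Σ_t [0,2]: t=0:+1/96 t=1:−1/6 t=2:+1/16 = -3/32
(3j)²=3/140 [(3 3 2; 1 -1 0)], sign=-1
⇒ 4πI² = 1/5
I = (-1)√(1/5/(4π)) = -0.12615663

-0.126157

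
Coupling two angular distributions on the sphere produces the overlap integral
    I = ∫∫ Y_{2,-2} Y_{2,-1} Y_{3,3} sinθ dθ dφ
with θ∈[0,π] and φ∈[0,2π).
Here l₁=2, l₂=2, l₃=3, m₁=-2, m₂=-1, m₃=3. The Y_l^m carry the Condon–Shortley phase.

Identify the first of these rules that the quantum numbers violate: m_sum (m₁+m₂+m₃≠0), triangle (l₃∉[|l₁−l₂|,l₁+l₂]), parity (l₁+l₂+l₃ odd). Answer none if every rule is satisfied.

m₁+m₂+m₃ = -2 − 1 + 3 = 0  ✓
triangle: |2−2|=0 ≤ l₃=3 ≤ 2+2=4  ✓
parity: l₁+l₂+l₃ = 7 is odd  ✗

parity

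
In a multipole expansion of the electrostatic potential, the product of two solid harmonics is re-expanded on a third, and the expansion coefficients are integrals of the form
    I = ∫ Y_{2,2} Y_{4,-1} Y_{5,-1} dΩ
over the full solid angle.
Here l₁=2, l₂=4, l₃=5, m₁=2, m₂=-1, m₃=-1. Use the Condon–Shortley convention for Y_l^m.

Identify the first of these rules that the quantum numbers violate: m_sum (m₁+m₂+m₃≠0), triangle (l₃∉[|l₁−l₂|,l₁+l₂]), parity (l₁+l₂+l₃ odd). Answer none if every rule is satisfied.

m₁+m₂+m₃ = 2 − 1 − 1 = 0  ✓
triangle: |2−4|=2 ≤ l₃=5 ≤ 2+4=6  ✓
parity: l₁+l₂+l₃ = 11 is odd  ✗

parity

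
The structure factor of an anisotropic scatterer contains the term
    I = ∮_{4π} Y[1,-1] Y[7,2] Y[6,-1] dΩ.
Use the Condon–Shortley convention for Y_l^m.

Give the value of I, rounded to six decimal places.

0.209937

m-sum 0 ✓  L=14 even ✓  6≤6≤8 ✓
Π(2lᵢ+1) = 3×15×13 = 585
triangle coeff Δ(1,7,6) = 1/1365
Σ_t [1,1]: t=1:−1/518400 = -1/518400
(3j)²=7/195 [(1 7 6; 0 0 0)], sign=-1
Σ_t [2,2]: t=2:+1/1209600 = 1/1209600
(3j)²=12/455 [(1 7 6; -1 2 -1)], sign=-1
⇒ 4πI² = 36/65
I = (+1)√(36/65/(4π)) = 0.20993732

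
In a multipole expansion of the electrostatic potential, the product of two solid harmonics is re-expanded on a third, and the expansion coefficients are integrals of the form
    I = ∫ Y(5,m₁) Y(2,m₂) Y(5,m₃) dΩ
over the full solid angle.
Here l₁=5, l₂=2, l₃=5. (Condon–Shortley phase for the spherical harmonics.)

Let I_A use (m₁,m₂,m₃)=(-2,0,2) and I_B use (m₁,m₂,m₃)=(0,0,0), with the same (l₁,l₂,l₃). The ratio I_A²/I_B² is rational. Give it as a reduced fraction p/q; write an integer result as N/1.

9/25

l's match ⇒ only the (l;m) 3-j factors differ between A and B.
A: triangle coeff Δ(5,2,5) = 1/38610; Σ_t [0,2]: t=0:+1/20160 t=1:−1/1440 t=2:+1/2880 = -1/3360; (3j)²=6/715 [(5 2 5; -2 0 2)], sign=+1
B: triangle coeff Δ(5,2,5) = 1/38610; Σ_t [0,2]: t=0:+1/2880 t=1:−1/576 t=2:+1/2880 = -1/960; (3j)²=10/429 [(5 2 5; 0 0 0)], sign=+1
I_A²/I_B² = (6/715)/(10/429) = 9/25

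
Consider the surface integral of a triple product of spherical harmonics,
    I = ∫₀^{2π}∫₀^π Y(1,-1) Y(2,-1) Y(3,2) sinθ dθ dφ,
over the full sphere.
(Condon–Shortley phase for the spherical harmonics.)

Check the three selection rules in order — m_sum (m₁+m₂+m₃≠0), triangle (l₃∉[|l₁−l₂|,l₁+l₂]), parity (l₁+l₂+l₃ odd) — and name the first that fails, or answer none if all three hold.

Σmᵢ = 0  ✓
l₃∈[|l₁−l₂|,l₁+l₂]=[1,3], have l₃=3  ✓
Σlᵢ = 6 ⇒ even  ✓

none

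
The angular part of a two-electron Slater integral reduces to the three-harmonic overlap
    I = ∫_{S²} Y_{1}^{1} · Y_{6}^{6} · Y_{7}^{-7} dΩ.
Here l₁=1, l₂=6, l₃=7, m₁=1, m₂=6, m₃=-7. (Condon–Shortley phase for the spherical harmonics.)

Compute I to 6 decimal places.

Checks pass: Σm=0; 14 even; l₃=7∈[5,7].
(2·1+1)(2·6+1)(2·7+1) = 585
Δ: 0! 2! 12! / 15! → 1/1365
sum: t=0:+1/518400 = 1/518400
3j²(1 6 7; 0 0 0) = Δ·Π!·Σ² = 7/195  (sign -1)
sum: t=0:+1/958003200 = 1/958003200
3j²(1 6 7; 1 6 -7) = Δ·Π!·Σ² = 1/15  (sign +1)
combine: 4πI² = 585·7/195·1/15 = 7/5
take √, sign -1: I = -0.33377906

-0.333779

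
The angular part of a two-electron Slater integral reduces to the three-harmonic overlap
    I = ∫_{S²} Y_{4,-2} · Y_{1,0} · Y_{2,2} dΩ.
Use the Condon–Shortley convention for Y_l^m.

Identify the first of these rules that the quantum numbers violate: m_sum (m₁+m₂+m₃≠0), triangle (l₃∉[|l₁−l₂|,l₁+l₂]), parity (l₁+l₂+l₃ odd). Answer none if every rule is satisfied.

triangle

azimuthal sum: -2 + 0 + 2 = 0  ✓
3 ≤ 2 ≤ 5 (triangle on l)  ✗
L = 4 + 1 + 2 = 7 (odd)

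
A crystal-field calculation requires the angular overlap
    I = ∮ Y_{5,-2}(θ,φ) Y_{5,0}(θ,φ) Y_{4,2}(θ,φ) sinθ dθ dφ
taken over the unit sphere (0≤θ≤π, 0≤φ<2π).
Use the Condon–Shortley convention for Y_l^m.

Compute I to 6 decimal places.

m-sum 0 ✓  L=14 even ✓  0≤4≤10 ✓
Π(2lᵢ+1) = 11×11×9 = 1089
triangle coeff Δ(5,5,4) = 1/3153150
Σ_t [1,5]: t=1:−1/69120 t=2:+1/1728 t=3:−1/576 t=4:+1/1728 t=5:−1/69120 = -7/11520
(3j)²=2/143 [(5 5 4; 0 0 0)], sign=-1
Σ_t [3,5]: t=3:−1/3456 t=4:+1/1728 t=5:−1/11520 = 7/34560
(3j)²=7/858 [(5 5 4; -2 0 2)], sign=+1
⇒ 4πI² = 21/169
I = (-1)√(21/169/(4π)) = -0.09944006

-0.099440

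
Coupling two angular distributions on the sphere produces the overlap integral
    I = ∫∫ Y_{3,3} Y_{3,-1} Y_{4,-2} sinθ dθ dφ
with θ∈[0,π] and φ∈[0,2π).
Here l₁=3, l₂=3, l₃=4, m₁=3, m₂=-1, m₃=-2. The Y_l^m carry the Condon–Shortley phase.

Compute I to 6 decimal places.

-0.188451

Rules hold: Σm=0, L=10 even, 0≤4≤6.
N = 7·7·9 = 441
Δ = 2!·4!·4!/11! = 1/34650
Racah Σ t=0..2: t=0:+1/72 t=1:−1/16 t=2:+1/72 = -5/144
⇒ 3j(3 3 4; 0 0 0)² = 2/77, sgn -1
Racah Σ t=0..0: t=0:+1/192 = 1/192
⇒ 3j(3 3 4; 3 -1 -2)² = 3/77, sgn +1
4πI² = N·(3j₀)²·(3jₘ)² = 54/121
I = -1·√(0.446281/4π) = -0.18845135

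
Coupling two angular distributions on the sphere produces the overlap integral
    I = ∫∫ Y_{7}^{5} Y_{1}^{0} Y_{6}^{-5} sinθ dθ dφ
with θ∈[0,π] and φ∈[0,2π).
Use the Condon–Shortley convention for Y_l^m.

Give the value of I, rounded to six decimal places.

-0.171413

Checks pass: Σm=0; 14 even; l₃=6∈[6,8].
(2·7+1)(2·1+1)(2·6+1) = 585
Δ: 2! 12! 0! / 15! → 1/1365
sum: t=1:−1/518400 = -1/518400
3j²(7 1 6; 0 0 0) = Δ·Π!·Σ² = 7/195  (sign -1)
sum: t=1:−1/39916800 = -1/39916800
3j²(7 1 6; 5 0 -5) = Δ·Π!·Σ² = 8/455  (sign +1)
combine: 4πI² = 585·7/195·8/455 = 24/65
take √, sign -1: I = -0.17141310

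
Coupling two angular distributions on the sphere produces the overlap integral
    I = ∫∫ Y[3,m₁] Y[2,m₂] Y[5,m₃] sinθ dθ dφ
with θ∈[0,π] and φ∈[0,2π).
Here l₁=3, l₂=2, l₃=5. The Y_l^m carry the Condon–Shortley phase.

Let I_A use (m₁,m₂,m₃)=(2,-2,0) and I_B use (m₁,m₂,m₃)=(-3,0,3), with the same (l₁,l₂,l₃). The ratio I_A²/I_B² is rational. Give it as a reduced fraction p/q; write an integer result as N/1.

5/28

Shared (l₁,l₂,l₃)=(3,2,5): N and (l;000)² cancel in I_A²/I_B².
A: Δ = 0!·6!·4!/11! = 1/2310; Racah Σ t=0..0: t=0:+1/2880 = 1/2880; ⇒ 3j(3 2 5; 2 -2 0)² = 1/462, sgn -1
B: Δ = 0!·6!·4!/11! = 1/2310; Racah Σ t=0..0: t=0:+1/2880 = 1/2880; ⇒ 3j(3 2 5; -3 0 3)² = 2/165, sgn +1
I_A²/I_B² = (1/462)/(2/165) = 5/28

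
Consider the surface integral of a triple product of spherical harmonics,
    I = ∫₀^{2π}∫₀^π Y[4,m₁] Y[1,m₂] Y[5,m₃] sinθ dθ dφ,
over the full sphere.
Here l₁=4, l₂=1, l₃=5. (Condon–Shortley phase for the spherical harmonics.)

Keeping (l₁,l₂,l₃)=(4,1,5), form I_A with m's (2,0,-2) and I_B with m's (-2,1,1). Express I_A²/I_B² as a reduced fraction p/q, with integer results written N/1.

7/2

Same 4,1,5: normalisation and zero-m 3j drop out of the ratio.
A: Δ: 0! 8! 2! / 11! → 1/495; sum: t=0:+1/1440 = 1/1440; 3j²(4 1 5; 2 0 -2) = Δ·Π!·Σ² = 7/165  (sign -1)
B: Δ: 0! 8! 2! / 11! → 1/495; sum: t=0:+1/2880 = 1/2880; 3j²(4 1 5; -2 1 1) = Δ·Π!·Σ² = 2/165  (sign +1)
I_A²/I_B² = (7/165)/(2/165) = 7/2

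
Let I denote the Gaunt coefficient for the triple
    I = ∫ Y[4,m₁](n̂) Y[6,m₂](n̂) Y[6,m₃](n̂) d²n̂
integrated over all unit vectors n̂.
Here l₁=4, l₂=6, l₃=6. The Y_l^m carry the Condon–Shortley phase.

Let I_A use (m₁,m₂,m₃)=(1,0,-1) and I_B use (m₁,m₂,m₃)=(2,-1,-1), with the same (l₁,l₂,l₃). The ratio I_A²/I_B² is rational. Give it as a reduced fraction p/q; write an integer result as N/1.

l's match ⇒ only the (l;m) 3-j factors differ between A and B.
A: triangle coeff Δ(4,6,6) = 1/15315300; Σ_t [0,3]: t=0:+1/207360 t=1:−1/17280 t=2:+1/13824 t=3:−1/103680 = 1/103680; (3j)²=10/7293 [(4 6 6; 1 0 -1)], sign=-1
B: triangle coeff Δ(4,6,6) = 1/15315300; Σ_t [0,2]: t=0:+1/69120 t=1:−1/20736 t=2:+1/69120 = -1/51840; (3j)²=280/21879 [(4 6 6; 2 -1 -1)], sign=+1
I_A²/I_B² = (10/7293)/(280/21879) = 3/28

3/28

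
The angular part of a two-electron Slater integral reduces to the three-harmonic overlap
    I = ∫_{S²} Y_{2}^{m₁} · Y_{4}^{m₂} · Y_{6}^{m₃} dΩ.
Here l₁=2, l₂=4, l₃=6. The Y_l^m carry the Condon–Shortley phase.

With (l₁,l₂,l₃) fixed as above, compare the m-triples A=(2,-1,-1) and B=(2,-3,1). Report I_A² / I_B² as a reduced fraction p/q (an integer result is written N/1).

Same 2,4,6: normalisation and zero-m 3j drop out of the ratio.
A: Δ: 0! 4! 8! / 13! → 1/6435; sum: t=0:+1/17280 = 1/17280; 3j²(2 4 6; 2 -1 -1) = Δ·Π!·Σ² = 7/1287  (sign -1)
B: Δ: 0! 4! 8! / 13! → 1/6435; sum: t=0:+1/120960 = 1/120960; 3j²(2 4 6; 2 -3 1) = Δ·Π!·Σ² = 1/1287  (sign -1)
I_A²/I_B² = (7/1287)/(1/1287) = 7/1

7/1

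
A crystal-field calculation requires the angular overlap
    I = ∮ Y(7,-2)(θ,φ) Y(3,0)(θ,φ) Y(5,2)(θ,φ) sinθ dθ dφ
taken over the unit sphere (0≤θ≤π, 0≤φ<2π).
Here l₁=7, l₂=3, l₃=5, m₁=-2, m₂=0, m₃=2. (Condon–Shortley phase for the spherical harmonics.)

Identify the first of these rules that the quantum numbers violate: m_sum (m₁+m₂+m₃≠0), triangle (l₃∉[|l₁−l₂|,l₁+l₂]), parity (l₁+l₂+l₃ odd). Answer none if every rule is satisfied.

parity

Σmᵢ = 0  ✓
l₃∈[|l₁−l₂|,l₁+l₂]=[4,10], have l₃=5  ✓
Σlᵢ = 15 ⇒ odd  ✗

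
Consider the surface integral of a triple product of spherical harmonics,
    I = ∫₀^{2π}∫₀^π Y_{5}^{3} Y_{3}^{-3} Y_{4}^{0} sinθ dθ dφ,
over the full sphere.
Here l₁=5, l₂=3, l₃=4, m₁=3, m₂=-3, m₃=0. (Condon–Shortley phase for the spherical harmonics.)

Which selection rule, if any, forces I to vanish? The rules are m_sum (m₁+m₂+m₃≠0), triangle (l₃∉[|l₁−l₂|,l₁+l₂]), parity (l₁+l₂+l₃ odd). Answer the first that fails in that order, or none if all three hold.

m₁+m₂+m₃ = 3 − 3 + 0 = 0  ✓
triangle: |5−3|=2 ≤ l₃=4 ≤ 5+3=8  ✓
parity: l₁+l₂+l₃ = 12 is even  ✓

none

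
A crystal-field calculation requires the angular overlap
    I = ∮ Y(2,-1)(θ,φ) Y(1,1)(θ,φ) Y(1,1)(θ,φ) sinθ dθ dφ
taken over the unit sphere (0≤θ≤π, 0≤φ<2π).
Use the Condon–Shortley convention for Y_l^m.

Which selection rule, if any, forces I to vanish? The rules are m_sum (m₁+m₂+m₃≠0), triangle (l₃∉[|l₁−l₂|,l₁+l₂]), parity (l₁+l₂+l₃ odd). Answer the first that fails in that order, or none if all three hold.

azimuthal sum: -1 + 1 + 1 = 1  ✗
1 ≤ 1 ≤ 3 (triangle on l)
L = 2 + 1 + 1 = 4 (even)

m_sum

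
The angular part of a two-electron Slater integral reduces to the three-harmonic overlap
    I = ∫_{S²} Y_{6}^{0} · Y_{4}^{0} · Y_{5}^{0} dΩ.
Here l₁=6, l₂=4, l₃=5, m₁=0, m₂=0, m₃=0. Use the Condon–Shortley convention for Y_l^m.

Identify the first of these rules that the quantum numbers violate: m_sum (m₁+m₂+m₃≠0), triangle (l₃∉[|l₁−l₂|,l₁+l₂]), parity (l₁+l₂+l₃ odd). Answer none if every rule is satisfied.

parity

m₁+m₂+m₃ = 0 + 0 + 0 = 0  ✓
triangle: |6−4|=2 ≤ l₃=5 ≤ 6+4=10  ✓
parity: l₁+l₂+l₃ = 15 is odd  ✗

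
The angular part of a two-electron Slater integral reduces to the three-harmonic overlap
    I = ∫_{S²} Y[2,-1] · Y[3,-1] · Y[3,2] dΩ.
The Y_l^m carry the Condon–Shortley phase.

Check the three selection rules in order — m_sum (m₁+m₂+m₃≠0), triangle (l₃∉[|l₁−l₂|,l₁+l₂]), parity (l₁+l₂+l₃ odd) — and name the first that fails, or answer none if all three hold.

azimuthal sum: -1 − 1 + 2 = 0  ✓
1 ≤ 3 ≤ 5 (triangle on l)  ✓
L = 2 + 3 + 3 = 8 (even)  ✓

none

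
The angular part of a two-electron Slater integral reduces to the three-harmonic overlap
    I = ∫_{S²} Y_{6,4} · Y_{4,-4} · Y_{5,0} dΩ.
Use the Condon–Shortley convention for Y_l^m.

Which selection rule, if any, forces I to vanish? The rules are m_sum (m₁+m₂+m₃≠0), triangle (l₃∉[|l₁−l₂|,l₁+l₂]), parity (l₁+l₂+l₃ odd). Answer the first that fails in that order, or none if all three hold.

parity

m₁+m₂+m₃ = 4 − 4 + 0 = 0  ✓
triangle: |6−4|=2 ≤ l₃=5 ≤ 6+4=10  ✓
parity: l₁+l₂+l₃ = 15 is odd  ✗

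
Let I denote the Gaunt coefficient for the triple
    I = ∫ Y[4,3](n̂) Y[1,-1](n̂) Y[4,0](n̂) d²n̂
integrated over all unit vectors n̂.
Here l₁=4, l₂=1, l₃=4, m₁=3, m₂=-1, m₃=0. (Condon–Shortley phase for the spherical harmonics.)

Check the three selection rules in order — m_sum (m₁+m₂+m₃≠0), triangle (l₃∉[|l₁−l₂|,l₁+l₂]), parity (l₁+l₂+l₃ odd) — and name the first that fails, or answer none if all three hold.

m_sum

azimuthal sum: 3 − 1 + 0 = 2  ✗
3 ≤ 4 ≤ 5 (triangle on l)
L = 4 + 1 + 4 = 9 (odd)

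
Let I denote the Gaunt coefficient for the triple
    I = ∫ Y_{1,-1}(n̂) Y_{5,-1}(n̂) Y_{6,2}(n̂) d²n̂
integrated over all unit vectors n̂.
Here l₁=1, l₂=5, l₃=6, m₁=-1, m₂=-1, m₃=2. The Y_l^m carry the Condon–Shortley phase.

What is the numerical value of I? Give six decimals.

Rules hold: Σm=0, L=12 even, 4≤6≤6.
N = 3·11·13 = 429
Δ = 0!·2!·10!/13! = 1/858
Racah Σ t=0..0: t=0:+1/14400 = 1/14400
⇒ 3j(1 5 6; 0 0 0)² = 6/143, sgn +1
Racah Σ t=0..0: t=0:+1/34560 = 1/34560
⇒ 3j(1 5 6; -1 -1 2)² = 14/429, sgn +1
4πI² = N·(3j₀)²·(3jₘ)² = 84/143
I = +1·√(0.587413/4π) = 0.21620548

0.216205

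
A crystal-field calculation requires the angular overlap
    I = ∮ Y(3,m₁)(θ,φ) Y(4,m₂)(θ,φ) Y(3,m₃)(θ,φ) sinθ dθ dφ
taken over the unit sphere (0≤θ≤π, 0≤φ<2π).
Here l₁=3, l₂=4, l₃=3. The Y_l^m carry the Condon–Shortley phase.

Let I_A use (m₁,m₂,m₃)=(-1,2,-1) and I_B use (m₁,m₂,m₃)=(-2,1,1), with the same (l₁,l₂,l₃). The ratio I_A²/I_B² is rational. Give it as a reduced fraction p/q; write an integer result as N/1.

5/4

l's match ⇒ only the (l;m) 3-j factors differ between A and B.
A: triangle coeff Δ(3,4,3) = 1/34650; Σ_t [2,4]: t=2:+1/192 t=3:−1/36 t=4:+1/192 = -5/288; (3j)²=20/693 [(3 4 3; -1 2 -1)], sign=-1
B: triangle coeff Δ(3,4,3) = 1/34650; Σ_t [3,4]: t=3:−1/48 t=4:+1/144 = -1/72; (3j)²=16/693 [(3 4 3; -2 1 1)], sign=-1
I_A²/I_B² = (20/693)/(16/693) = 5/4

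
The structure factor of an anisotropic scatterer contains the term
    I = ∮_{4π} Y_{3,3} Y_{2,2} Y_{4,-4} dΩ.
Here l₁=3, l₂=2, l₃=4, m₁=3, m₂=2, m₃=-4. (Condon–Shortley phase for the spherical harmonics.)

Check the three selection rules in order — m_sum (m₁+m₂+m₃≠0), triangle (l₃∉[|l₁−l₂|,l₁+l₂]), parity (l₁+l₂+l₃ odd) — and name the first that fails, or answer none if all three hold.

m_sum

m₁+m₂+m₃ = 3 + 2 − 4 = 1  ✗
triangle: |3−2|=1 ≤ l₃=4 ≤ 3+2=5
parity: l₁+l₂+l₃ = 9 is odd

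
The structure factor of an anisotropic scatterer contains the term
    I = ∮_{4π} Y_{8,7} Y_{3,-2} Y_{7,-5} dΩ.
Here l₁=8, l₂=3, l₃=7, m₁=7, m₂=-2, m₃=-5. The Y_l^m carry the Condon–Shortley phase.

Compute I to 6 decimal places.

Checks pass: Σm=0; 18 even; l₃=7∈[5,11].
(2·8+1)(2·3+1)(2·7+1) = 1785
Δ: 4! 12! 2! / 19! → 1/5290740
sum: t=1:−1/7257600 t=2:+1/2073600 t=3:−1/7257600 = 1/4838400
3j²(8 3 7; 0 0 0) = Δ·Π!·Σ² = 252/20995  (sign -1)
sum: t=0:+1/958003200 t=1:−1/5748019200 = 1/1149603840
3j²(8 3 7; 7 -2 -5) = Δ·Π!·Σ² = 125/5814  (sign +1)
combine: 4πI² = 1785·252/20995·125/5814 = 36750/79781
take √, sign -1: I = -0.19145821

-0.191458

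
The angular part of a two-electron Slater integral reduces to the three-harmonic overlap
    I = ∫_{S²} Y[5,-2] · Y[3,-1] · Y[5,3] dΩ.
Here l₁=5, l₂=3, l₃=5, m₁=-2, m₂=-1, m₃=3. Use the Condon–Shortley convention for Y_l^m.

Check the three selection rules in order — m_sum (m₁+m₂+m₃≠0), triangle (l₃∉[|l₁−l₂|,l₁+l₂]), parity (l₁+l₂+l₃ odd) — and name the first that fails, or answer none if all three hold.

parity

m₁+m₂+m₃ = -2 − 1 + 3 = 0  ✓
triangle: |5−3|=2 ≤ l₃=5 ≤ 5+3=8  ✓
parity: l₁+l₂+l₃ = 13 is odd  ✗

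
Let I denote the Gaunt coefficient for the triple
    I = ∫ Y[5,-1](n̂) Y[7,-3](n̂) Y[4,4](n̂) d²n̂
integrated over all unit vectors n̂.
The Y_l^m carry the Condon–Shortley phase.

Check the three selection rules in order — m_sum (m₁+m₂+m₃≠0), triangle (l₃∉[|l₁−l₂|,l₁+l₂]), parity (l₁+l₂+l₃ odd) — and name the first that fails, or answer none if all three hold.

none

azimuthal sum: -1 − 3 + 4 = 0  ✓
2 ≤ 4 ≤ 12 (triangle on l)  ✓
L = 5 + 7 + 4 = 16 (even)  ✓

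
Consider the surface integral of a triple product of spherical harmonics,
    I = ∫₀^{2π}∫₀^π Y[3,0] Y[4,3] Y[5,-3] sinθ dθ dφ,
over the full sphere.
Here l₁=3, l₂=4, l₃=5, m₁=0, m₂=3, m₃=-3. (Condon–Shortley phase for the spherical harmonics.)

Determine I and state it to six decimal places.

0.103862

Checks pass: Σm=0; 12 even; l₃=5∈[1,7].
(2·3+1)(2·4+1)(2·5+1) = 693
Δ: 2! 4! 6! / 13! → 1/180180
sum: t=0:+1/576 t=1:−1/144 t=2:+1/576 = -1/288
3j²(3 4 5; 0 0 0) = Δ·Π!·Σ² = 20/1001  (sign +1)
sum: t=1:−1/2880 t=2:+1/1440 = 1/2880
3j²(3 4 5; 0 3 -3) = Δ·Π!·Σ² = 7/715  (sign +1)
combine: 4πI² = 693·20/1001·7/715 = 252/1859
take √, sign +1: I = 0.10386175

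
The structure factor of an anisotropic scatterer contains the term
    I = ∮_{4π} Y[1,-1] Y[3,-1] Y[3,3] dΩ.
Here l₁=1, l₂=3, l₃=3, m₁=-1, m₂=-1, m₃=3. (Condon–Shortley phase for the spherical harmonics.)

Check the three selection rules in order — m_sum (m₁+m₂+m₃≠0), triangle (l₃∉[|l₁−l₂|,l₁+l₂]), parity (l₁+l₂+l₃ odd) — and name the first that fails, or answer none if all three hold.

m₁+m₂+m₃ = -1 − 1 + 3 = 1  ✗
triangle: |1−3|=2 ≤ l₃=3 ≤ 1+3=4
parity: l₁+l₂+l₃ = 7 is odd

m_sum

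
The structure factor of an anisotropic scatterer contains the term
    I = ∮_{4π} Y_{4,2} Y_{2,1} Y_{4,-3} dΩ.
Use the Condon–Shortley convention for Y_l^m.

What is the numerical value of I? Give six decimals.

-0.187702

m-sum 0 ✓  L=10 even ✓  2≤4≤6 ✓
Π(2lᵢ+1) = 9×5×9 = 405
triangle coeff Δ(4,2,4) = 1/13860
Σ_t [0,2]: t=0:+1/192 t=1:−1/36 t=2:+1/192 = -5/288
(3j)²=20/693 [(4 2 4; 0 0 0)], sign=-1
Σ_t [1,2]: t=1:−1/240 t=2:+1/1440 = -1/288
(3j)²=5/132 [(4 2 4; 2 1 -3)], sign=+1
⇒ 4πI² = 375/847
I = (-1)√(375/847/(4π)) = -0.18770204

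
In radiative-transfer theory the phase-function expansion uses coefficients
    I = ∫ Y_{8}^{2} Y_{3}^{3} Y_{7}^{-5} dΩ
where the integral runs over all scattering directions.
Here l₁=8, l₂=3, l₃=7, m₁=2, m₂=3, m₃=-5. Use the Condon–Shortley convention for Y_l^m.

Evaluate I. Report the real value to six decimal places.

-0.069177

m-sum 0 ✓  L=18 even ✓  5≤7≤11 ✓
Π(2lᵢ+1) = 17×7×15 = 1785
triangle coeff Δ(8,3,7) = 1/5290740
Σ_t [1,3]: t=1:−1/7257600 t=2:+1/2073600 t=3:−1/7257600 = 1/4838400
(3j)²=252/20995 [(8 3 7; 0 0 0)], sign=-1
Σ_t [4,4]: t=4:+1/348364800 = 1/348364800
(3j)²=165/58786 [(8 3 7; 2 3 -5)], sign=+1
⇒ 4πI² = 62370/1037153
I = (-1)√(62370/1037153/(4π)) = -0.06917697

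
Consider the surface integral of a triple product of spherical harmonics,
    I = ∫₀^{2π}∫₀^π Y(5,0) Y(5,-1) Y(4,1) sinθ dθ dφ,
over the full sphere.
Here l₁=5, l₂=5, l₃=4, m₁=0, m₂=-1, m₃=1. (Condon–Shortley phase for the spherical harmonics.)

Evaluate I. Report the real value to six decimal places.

-0.053153

m-sum 0 ✓  L=14 even ✓  0≤4≤10 ✓
Π(2lᵢ+1) = 11×11×9 = 1089
triangle coeff Δ(5,5,4) = 1/3153150
Σ_t [1,5]: t=1:−1/69120 t=2:+1/1728 t=3:−1/576 t=4:+1/1728 t=5:−1/69120 = -7/11520
(3j)²=2/143 [(5 5 4; 0 0 0)], sign=-1
Σ_t [1,4]: t=1:−1/17280 t=2:+1/1152 t=3:−1/864 t=4:+1/6912 = -7/34560
(3j)²=1/429 [(5 5 4; 0 -1 1)], sign=+1
⇒ 4πI² = 6/169
I = (-1)√(6/169/(4π)) = -0.05315295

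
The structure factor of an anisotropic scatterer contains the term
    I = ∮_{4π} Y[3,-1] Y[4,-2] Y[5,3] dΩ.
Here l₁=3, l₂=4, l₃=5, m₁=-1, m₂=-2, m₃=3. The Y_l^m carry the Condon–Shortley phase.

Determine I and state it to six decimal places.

-0.144236

m-sum 0 ✓  L=12 even ✓  1≤5≤7 ✓
Π(2lᵢ+1) = 7×9×11 = 693
triangle coeff Δ(3,4,5) = 1/180180
Σ_t [0,2]: t=0:+1/576 t=1:−1/144 t=2:+1/576 = -1/288
(3j)²=20/1001 [(3 4 5; 0 0 0)], sign=+1
Σ_t [0,2]: t=0:+1/2304 t=1:−1/720 t=2:+1/5760 = -1/1280
(3j)²=27/1430 [(3 4 5; -1 -2 3)], sign=-1
⇒ 4πI² = 486/1859
I = (-1)√(486/1859/(4π)) = -0.14423595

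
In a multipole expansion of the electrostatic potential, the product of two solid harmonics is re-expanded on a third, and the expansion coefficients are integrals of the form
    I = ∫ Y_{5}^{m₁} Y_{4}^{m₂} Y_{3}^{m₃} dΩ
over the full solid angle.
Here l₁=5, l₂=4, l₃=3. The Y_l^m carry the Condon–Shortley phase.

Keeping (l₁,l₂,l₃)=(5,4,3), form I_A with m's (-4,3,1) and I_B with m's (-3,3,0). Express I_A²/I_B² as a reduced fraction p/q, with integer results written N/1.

l's match ⇒ only the (l;m) 3-j factors differ between A and B.
A: triangle coeff Δ(5,4,3) = 1/180180; Σ_t [5,6]: t=5:−1/5760 t=6:+1/4320 = 1/17280; (3j)²=7/4290 [(5 4 3; -4 3 1)], sign=+1
B: triangle coeff Δ(5,4,3) = 1/180180; Σ_t [5,6]: t=5:−1/1440 t=6:+1/2880 = -1/2880; (3j)²=7/715 [(5 4 3; -3 3 0)], sign=+1
I_A²/I_B² = (7/4290)/(7/715) = 1/6

1/6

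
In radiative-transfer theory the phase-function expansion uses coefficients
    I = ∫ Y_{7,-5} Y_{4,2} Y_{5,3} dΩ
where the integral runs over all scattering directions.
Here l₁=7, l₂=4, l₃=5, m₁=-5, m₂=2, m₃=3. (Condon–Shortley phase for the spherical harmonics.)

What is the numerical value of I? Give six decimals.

Rules hold: Σm=0, L=16 even, 3≤5≤11.
N = 15·9·11 = 1485
Δ = 6!·8!·2!/17! = 1/6126120
Racah Σ t=2..4: t=2:+1/69120 t=3:−1/20736 t=4:+1/69120 = -1/51840
⇒ 3j(7 4 5; 0 0 0)² = 280/21879, sgn +1
Racah Σ t=4..6: t=4:+1/3870720 t=5:−1/604800 t=6:+1/2073600 = -53/58060800
⇒ 3j(7 4 5; -5 2 3)² = 2809/185640, sgn -1
4πI² = N·(3j₀)²·(3jₘ)² = 14045/48841
I = -1·√(0.287566/4π) = -0.15127378

-0.151274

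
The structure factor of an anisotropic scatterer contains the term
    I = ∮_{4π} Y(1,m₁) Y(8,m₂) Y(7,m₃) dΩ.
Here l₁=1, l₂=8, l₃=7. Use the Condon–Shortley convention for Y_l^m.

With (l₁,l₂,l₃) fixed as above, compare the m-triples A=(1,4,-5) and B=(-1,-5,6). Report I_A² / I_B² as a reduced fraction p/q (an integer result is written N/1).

2/1

Shared (l₁,l₂,l₃)=(1,8,7): N and (l;000)² cancel in I_A²/I_B².
A: Δ = 2!·0!·14!/17! = 1/2040; Racah Σ t=0..0: t=0:+1/1916006400 = 1/1916006400; ⇒ 3j(1 8 7; 1 4 -5)² = 1/340, sgn +1
B: Δ = 2!·0!·14!/17! = 1/2040; Racah Σ t=2..2: t=2:+1/12454041600 = 1/12454041600; ⇒ 3j(1 8 7; -1 -5 6)² = 1/680, sgn -1
I_A²/I_B² = (1/340)/(1/680) = 2/1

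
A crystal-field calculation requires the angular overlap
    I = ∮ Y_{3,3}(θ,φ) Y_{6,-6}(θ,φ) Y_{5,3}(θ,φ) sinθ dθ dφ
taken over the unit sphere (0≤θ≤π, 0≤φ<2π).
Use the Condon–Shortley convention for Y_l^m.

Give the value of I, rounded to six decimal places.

-0.119512

Checks pass: Σm=0; 14 even; l₃=5∈[3,9].
(2·3+1)(2·6+1)(2·5+1) = 1001
Δ: 4! 2! 8! / 15! → 1/675675
sum: t=1:−1/8640 t=2:+1/2304 t=3:−1/8640 = 7/34560
3j²(3 6 5; 0 0 0) = Δ·Π!·Σ² = 7/429  (sign -1)
sum: t=0:+1/1935360 = 1/1935360
3j²(3 6 5; 3 -6 3) = Δ·Π!·Σ² = 1/91  (sign +1)
combine: 4πI² = 1001·7/429·1/91 = 7/39
take √, sign -1: I = -0.11951207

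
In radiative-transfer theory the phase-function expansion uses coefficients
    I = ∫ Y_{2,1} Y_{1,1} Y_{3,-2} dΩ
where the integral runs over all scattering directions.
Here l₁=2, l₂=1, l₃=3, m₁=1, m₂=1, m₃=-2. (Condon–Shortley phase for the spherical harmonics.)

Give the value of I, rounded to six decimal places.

0.261169

m-sum 0 ✓  L=6 even ✓  1≤3≤3 ✓
Π(2lᵢ+1) = 5×3×7 = 105
triangle coeff Δ(2,1,3) = 1/105
Σ_t [0,0]: t=0:+1/4 = 1/4
(3j)²=3/35 [(2 1 3; 0 0 0)], sign=-1
Σ_t [0,0]: t=0:+1/12 = 1/12
(3j)²=2/21 [(2 1 3; 1 1 -2)], sign=-1
⇒ 4πI² = 6/7
I = (+1)√(6/7/(4π)) = 0.26116903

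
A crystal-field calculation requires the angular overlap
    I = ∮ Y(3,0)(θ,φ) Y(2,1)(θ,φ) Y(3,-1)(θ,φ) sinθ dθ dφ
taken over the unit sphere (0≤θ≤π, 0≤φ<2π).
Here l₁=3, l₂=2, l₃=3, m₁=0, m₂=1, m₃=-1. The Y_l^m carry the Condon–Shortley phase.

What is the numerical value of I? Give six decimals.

-0.059471

m-sum 0 ✓  L=8 even ✓  1≤3≤5 ✓
Π(2lᵢ+1) = 7×5×7 = 245
triangle coeff Δ(3,2,3) = 1/3780
Σ_t [0,2]: t=0:+1/24 t=1:−1/4 t=2:+1/24 = -1/6
(3j)²=4/105 [(3 2 3; 0 0 0)], sign=+1
Σ_t [1,2]: t=1:−1/8 t=2:+1/12 = -1/24
(3j)²=1/210 [(3 2 3; 0 1 -1)], sign=-1
⇒ 4πI² = 2/45
I = (-1)√(2/45/(4π)) = -0.05947080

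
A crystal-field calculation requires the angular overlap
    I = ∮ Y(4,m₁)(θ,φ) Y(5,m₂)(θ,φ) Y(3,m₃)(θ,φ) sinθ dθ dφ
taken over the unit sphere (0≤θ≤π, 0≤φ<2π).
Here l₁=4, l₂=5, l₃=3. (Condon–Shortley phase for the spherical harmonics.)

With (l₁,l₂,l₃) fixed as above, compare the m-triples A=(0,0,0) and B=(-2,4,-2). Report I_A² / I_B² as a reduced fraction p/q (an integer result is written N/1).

15/14

Same 4,5,3: normalisation and zero-m 3j drop out of the ratio.
A: Δ: 6! 2! 4! / 13! → 1/180180; sum: t=2:+1/576 t=3:−1/144 t=4:+1/576 = -1/288; 3j²(4 5 3; 0 0 0) = Δ·Π!·Σ² = 20/1001  (sign +1)
B: Δ: 6! 2! 4! / 13! → 1/180180; sum: t=5:−1/2880 t=6:+1/8640 = -1/4320; 3j²(4 5 3; -2 4 -2) = Δ·Π!·Σ² = 8/429  (sign +1)
I_A²/I_B² = (20/1001)/(8/429) = 15/14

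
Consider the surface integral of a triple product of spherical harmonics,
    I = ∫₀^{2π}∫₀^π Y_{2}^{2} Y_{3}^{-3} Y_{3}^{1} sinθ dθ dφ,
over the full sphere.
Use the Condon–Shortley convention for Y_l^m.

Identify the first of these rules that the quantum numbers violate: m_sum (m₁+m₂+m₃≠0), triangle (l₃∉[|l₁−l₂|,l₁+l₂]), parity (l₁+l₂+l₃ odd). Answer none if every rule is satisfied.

azimuthal sum: 2 − 3 + 1 = 0  ✓
1 ≤ 3 ≤ 5 (triangle on l)  ✓
L = 2 + 3 + 3 = 8 (even)  ✓

none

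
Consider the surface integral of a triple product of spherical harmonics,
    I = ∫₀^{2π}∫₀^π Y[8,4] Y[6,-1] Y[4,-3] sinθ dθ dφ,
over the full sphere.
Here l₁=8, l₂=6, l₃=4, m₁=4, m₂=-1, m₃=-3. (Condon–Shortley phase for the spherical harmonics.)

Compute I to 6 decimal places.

m-sum 0 ✓  L=18 even ✓  2≤4≤14 ✓
Π(2lᵢ+1) = 17×13×9 = 1989
triangle coeff Δ(8,6,4) = 1/23279256
Σ_t [4,6]: t=4:+1/1658880 t=5:−1/518400 t=6:+1/1658880 = -1/1382400
(3j)²=504/46189 [(8 6 4; 0 0 0)], sign=-1
Σ_t [3,4]: t=3:−1/7257600 t=4:+1/12441600 = -1/17418240
(3j)²=125/25194 [(8 6 4; 4 -1 -3)], sign=+1
⇒ 4πI² = 94500/877591
I = (-1)√(94500/877591/(4π)) = -0.09256885

-0.092569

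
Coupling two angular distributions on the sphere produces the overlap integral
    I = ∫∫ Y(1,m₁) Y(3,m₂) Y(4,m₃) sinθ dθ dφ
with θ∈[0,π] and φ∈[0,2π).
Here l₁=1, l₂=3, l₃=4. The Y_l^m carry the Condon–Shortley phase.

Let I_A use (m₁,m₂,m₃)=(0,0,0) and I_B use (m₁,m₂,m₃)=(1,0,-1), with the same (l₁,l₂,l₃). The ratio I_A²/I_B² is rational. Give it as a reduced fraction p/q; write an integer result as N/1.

8/5

Same 1,3,4: normalisation and zero-m 3j drop out of the ratio.
A: Δ: 0! 2! 6! / 9! → 1/252; sum: t=0:+1/36 = 1/36; 3j²(1 3 4; 0 0 0) = Δ·Π!·Σ² = 4/63  (sign +1)
B: Δ: 0! 2! 6! / 9! → 1/252; sum: t=0:+1/72 = 1/72; 3j²(1 3 4; 1 0 -1) = Δ·Π!·Σ² = 5/126  (sign -1)
I_A²/I_B² = (4/63)/(5/126) = 8/5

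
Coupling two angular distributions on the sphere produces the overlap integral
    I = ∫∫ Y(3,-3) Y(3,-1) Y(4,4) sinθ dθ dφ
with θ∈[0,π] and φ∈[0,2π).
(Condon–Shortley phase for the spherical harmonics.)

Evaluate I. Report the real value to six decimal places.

-0.166198

Rules hold: Σm=0, L=10 even, 0≤4≤6.
N = 7·7·9 = 441
Δ = 2!·4!·4!/11! = 1/34650
Racah Σ t=0..2: t=0:+1/72 t=1:−1/16 t=2:+1/72 = -5/144
⇒ 3j(3 3 4; 0 0 0)² = 2/77, sgn -1
Racah Σ t=2..2: t=2:+1/1152 = 1/1152
⇒ 3j(3 3 4; -3 -1 4)² = 1/33, sgn +1
4πI² = N·(3j₀)²·(3jₘ)² = 42/121
I = -1·√(0.347107/4π) = -0.16619847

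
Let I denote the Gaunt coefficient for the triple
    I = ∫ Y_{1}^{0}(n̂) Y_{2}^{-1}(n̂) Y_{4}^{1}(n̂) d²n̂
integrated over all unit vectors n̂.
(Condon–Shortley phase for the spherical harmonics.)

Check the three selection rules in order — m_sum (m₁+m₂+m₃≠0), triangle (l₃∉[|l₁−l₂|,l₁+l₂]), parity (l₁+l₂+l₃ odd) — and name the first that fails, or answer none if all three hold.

azimuthal sum: 0 − 1 + 1 = 0  ✓
1 ≤ 4 ≤ 3 (triangle on l)  ✗
L = 1 + 2 + 4 = 7 (odd)

triangle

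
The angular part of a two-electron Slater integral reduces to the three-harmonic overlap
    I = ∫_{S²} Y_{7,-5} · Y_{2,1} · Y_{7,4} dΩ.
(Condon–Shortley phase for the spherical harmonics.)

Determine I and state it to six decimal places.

-0.188767

m-sum 0 ✓  L=16 even ✓  5≤7≤9 ✓
Π(2lᵢ+1) = 15×5×15 = 1125
triangle coeff Δ(7,2,7) = 1/185640
Σ_t [0,2]: t=0:+1/2419200 t=1:−1/518400 t=2:+1/2419200 = -1/907200
(3j)²=56/3315 [(7 2 7; 0 0 0)], sign=+1
Σ_t [1,2]: t=1:−1/79833600 t=2:+1/14515200 = 1/17740800
(3j)²=729/30940 [(7 2 7; -5 1 4)], sign=-1
⇒ 4πI² = 21870/48841
I = (-1)√(21870/48841/(4π)) = -0.18876748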